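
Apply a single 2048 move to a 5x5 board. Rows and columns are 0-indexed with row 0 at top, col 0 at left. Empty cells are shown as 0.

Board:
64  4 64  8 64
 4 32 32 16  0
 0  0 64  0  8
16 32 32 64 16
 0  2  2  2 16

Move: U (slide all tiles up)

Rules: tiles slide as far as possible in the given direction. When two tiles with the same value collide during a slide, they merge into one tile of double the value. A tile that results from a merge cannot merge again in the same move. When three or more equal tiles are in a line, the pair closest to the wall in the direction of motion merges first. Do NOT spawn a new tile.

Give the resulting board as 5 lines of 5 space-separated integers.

Slide up:
col 0: [64, 4, 0, 16, 0] -> [64, 4, 16, 0, 0]
col 1: [4, 32, 0, 32, 2] -> [4, 64, 2, 0, 0]
col 2: [64, 32, 64, 32, 2] -> [64, 32, 64, 32, 2]
col 3: [8, 16, 0, 64, 2] -> [8, 16, 64, 2, 0]
col 4: [64, 0, 8, 16, 16] -> [64, 8, 32, 0, 0]

Answer: 64  4 64  8 64
 4 64 32 16  8
16  2 64 64 32
 0  0 32  2  0
 0  0  2  0  0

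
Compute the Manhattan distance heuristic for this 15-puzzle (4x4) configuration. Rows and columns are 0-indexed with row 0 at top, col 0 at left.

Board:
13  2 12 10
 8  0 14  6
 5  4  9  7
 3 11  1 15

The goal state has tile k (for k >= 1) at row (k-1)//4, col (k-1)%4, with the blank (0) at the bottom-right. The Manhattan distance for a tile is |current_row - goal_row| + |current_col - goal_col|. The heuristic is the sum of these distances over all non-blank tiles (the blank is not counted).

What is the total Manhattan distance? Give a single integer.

Answer: 40

Derivation:
Tile 13: (0,0)->(3,0) = 3
Tile 2: (0,1)->(0,1) = 0
Tile 12: (0,2)->(2,3) = 3
Tile 10: (0,3)->(2,1) = 4
Tile 8: (1,0)->(1,3) = 3
Tile 14: (1,2)->(3,1) = 3
Tile 6: (1,3)->(1,1) = 2
Tile 5: (2,0)->(1,0) = 1
Tile 4: (2,1)->(0,3) = 4
Tile 9: (2,2)->(2,0) = 2
Tile 7: (2,3)->(1,2) = 2
Tile 3: (3,0)->(0,2) = 5
Tile 11: (3,1)->(2,2) = 2
Tile 1: (3,2)->(0,0) = 5
Tile 15: (3,3)->(3,2) = 1
Sum: 3 + 0 + 3 + 4 + 3 + 3 + 2 + 1 + 4 + 2 + 2 + 5 + 2 + 5 + 1 = 40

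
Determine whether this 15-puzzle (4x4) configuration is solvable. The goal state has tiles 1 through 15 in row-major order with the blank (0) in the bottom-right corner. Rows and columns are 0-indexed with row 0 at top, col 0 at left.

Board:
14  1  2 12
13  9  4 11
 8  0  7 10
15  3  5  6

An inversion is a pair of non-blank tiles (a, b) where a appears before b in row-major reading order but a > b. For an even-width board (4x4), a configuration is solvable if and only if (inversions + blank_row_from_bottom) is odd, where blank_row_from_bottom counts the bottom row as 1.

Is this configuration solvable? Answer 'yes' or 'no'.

Inversions: 57
Blank is in row 2 (0-indexed from top), which is row 2 counting from the bottom (bottom = 1).
57 + 2 = 59, which is odd, so the puzzle is solvable.

Answer: yes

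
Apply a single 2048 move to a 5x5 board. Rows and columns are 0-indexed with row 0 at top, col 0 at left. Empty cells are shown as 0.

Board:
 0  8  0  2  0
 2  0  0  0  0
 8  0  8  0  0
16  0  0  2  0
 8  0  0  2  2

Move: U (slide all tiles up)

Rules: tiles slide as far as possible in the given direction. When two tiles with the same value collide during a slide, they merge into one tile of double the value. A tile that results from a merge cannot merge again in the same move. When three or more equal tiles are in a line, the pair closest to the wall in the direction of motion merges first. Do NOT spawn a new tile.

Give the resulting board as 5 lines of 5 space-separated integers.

Answer:  2  8  8  4  2
 8  0  0  2  0
16  0  0  0  0
 8  0  0  0  0
 0  0  0  0  0

Derivation:
Slide up:
col 0: [0, 2, 8, 16, 8] -> [2, 8, 16, 8, 0]
col 1: [8, 0, 0, 0, 0] -> [8, 0, 0, 0, 0]
col 2: [0, 0, 8, 0, 0] -> [8, 0, 0, 0, 0]
col 3: [2, 0, 0, 2, 2] -> [4, 2, 0, 0, 0]
col 4: [0, 0, 0, 0, 2] -> [2, 0, 0, 0, 0]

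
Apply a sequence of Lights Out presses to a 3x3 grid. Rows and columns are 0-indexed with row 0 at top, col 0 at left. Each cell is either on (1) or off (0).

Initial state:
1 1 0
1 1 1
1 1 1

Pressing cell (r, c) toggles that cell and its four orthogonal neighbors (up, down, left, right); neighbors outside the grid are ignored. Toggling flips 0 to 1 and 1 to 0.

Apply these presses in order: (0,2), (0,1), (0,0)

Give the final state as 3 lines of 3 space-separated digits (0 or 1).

Answer: 1 0 0
0 0 0
1 1 1

Derivation:
After press 1 at (0,2):
1 0 1
1 1 0
1 1 1

After press 2 at (0,1):
0 1 0
1 0 0
1 1 1

After press 3 at (0,0):
1 0 0
0 0 0
1 1 1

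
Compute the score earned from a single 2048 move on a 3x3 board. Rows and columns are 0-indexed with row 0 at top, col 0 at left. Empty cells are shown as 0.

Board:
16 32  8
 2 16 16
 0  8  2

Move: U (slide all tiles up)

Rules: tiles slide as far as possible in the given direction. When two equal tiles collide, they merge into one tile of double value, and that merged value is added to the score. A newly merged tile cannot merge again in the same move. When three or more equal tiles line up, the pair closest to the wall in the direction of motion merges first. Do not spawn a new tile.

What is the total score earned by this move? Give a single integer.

Answer: 0

Derivation:
Slide up:
col 0: [16, 2, 0] -> [16, 2, 0]  score +0 (running 0)
col 1: [32, 16, 8] -> [32, 16, 8]  score +0 (running 0)
col 2: [8, 16, 2] -> [8, 16, 2]  score +0 (running 0)
Board after move:
16 32  8
 2 16 16
 0  8  2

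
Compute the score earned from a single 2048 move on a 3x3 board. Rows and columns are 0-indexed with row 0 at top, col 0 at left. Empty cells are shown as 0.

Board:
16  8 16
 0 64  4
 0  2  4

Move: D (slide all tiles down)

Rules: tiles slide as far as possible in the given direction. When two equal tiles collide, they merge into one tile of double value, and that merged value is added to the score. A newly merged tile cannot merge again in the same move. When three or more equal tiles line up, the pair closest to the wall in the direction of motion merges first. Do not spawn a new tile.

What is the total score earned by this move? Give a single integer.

Answer: 8

Derivation:
Slide down:
col 0: [16, 0, 0] -> [0, 0, 16]  score +0 (running 0)
col 1: [8, 64, 2] -> [8, 64, 2]  score +0 (running 0)
col 2: [16, 4, 4] -> [0, 16, 8]  score +8 (running 8)
Board after move:
 0  8  0
 0 64 16
16  2  8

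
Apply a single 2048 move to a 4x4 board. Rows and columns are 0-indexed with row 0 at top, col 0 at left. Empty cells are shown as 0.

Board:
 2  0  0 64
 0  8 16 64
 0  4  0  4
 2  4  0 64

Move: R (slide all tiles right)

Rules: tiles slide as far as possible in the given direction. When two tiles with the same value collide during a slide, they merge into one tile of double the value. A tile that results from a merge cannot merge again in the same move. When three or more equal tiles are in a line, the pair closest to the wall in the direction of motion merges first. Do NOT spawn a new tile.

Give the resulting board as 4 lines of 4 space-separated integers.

Answer:  0  0  2 64
 0  8 16 64
 0  0  0  8
 0  2  4 64

Derivation:
Slide right:
row 0: [2, 0, 0, 64] -> [0, 0, 2, 64]
row 1: [0, 8, 16, 64] -> [0, 8, 16, 64]
row 2: [0, 4, 0, 4] -> [0, 0, 0, 8]
row 3: [2, 4, 0, 64] -> [0, 2, 4, 64]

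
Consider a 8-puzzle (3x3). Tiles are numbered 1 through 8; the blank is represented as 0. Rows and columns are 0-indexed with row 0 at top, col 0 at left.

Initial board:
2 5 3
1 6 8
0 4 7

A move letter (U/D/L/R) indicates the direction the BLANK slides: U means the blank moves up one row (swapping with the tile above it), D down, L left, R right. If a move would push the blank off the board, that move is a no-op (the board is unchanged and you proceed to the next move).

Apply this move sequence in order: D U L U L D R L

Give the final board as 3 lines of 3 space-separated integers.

Answer: 2 5 3
0 6 8
1 4 7

Derivation:
After move 1 (D):
2 5 3
1 6 8
0 4 7

After move 2 (U):
2 5 3
0 6 8
1 4 7

After move 3 (L):
2 5 3
0 6 8
1 4 7

After move 4 (U):
0 5 3
2 6 8
1 4 7

After move 5 (L):
0 5 3
2 6 8
1 4 7

After move 6 (D):
2 5 3
0 6 8
1 4 7

After move 7 (R):
2 5 3
6 0 8
1 4 7

After move 8 (L):
2 5 3
0 6 8
1 4 7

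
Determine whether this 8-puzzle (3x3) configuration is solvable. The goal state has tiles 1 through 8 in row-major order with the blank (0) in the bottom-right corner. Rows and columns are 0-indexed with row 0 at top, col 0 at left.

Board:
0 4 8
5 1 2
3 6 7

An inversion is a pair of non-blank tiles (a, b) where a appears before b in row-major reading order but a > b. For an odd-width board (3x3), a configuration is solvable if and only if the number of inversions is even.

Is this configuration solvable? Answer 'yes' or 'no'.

Answer: yes

Derivation:
Inversions (pairs i<j in row-major order where tile[i] > tile[j] > 0): 12
12 is even, so the puzzle is solvable.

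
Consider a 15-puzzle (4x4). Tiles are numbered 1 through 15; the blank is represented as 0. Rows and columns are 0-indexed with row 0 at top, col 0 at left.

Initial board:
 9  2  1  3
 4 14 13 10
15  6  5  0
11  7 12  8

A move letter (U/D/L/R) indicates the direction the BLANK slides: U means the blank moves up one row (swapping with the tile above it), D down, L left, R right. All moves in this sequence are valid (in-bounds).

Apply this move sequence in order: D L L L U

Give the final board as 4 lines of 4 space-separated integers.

Answer:  9  2  1  3
 4 14 13 10
 0  6  5  8
15 11  7 12

Derivation:
After move 1 (D):
 9  2  1  3
 4 14 13 10
15  6  5  8
11  7 12  0

After move 2 (L):
 9  2  1  3
 4 14 13 10
15  6  5  8
11  7  0 12

After move 3 (L):
 9  2  1  3
 4 14 13 10
15  6  5  8
11  0  7 12

After move 4 (L):
 9  2  1  3
 4 14 13 10
15  6  5  8
 0 11  7 12

After move 5 (U):
 9  2  1  3
 4 14 13 10
 0  6  5  8
15 11  7 12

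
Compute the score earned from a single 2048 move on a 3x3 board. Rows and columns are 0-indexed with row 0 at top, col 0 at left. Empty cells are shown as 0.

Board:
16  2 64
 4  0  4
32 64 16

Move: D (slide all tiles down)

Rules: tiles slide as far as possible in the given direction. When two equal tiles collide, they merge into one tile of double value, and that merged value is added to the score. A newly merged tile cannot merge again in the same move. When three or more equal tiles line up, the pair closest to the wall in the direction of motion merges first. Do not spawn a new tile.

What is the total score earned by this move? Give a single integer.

Answer: 0

Derivation:
Slide down:
col 0: [16, 4, 32] -> [16, 4, 32]  score +0 (running 0)
col 1: [2, 0, 64] -> [0, 2, 64]  score +0 (running 0)
col 2: [64, 4, 16] -> [64, 4, 16]  score +0 (running 0)
Board after move:
16  0 64
 4  2  4
32 64 16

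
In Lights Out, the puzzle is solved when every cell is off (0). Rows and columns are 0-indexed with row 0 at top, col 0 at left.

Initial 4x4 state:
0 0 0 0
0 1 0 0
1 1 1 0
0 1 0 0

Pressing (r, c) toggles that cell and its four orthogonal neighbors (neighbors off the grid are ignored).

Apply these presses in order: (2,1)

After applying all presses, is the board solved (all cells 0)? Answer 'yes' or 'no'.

After press 1 at (2,1):
0 0 0 0
0 0 0 0
0 0 0 0
0 0 0 0

Lights still on: 0

Answer: yes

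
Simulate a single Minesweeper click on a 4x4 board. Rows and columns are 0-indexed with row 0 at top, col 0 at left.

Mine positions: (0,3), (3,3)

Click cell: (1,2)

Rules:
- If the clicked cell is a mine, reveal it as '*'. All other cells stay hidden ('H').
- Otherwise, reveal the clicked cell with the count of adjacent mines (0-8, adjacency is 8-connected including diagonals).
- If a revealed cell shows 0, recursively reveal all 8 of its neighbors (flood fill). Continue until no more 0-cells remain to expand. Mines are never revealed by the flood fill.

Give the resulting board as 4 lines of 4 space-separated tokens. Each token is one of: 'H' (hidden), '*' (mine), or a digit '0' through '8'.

H H H H
H H 1 H
H H H H
H H H H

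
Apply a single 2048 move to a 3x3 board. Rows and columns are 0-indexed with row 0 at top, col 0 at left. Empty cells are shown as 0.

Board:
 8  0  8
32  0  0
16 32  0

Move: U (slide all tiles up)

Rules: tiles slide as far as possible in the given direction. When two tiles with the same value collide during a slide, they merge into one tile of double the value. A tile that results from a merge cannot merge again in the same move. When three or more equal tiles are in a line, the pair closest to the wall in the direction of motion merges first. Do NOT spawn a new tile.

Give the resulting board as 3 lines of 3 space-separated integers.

Slide up:
col 0: [8, 32, 16] -> [8, 32, 16]
col 1: [0, 0, 32] -> [32, 0, 0]
col 2: [8, 0, 0] -> [8, 0, 0]

Answer:  8 32  8
32  0  0
16  0  0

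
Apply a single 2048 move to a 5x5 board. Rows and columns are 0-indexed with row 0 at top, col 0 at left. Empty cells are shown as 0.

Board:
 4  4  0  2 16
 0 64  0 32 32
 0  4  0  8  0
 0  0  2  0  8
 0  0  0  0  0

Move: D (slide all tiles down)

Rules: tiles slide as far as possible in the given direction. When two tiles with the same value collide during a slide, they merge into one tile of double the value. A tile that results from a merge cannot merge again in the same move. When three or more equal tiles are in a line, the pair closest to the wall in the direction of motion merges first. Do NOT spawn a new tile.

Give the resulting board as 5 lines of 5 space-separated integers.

Answer:  0  0  0  0  0
 0  0  0  0  0
 0  4  0  2 16
 0 64  0 32 32
 4  4  2  8  8

Derivation:
Slide down:
col 0: [4, 0, 0, 0, 0] -> [0, 0, 0, 0, 4]
col 1: [4, 64, 4, 0, 0] -> [0, 0, 4, 64, 4]
col 2: [0, 0, 0, 2, 0] -> [0, 0, 0, 0, 2]
col 3: [2, 32, 8, 0, 0] -> [0, 0, 2, 32, 8]
col 4: [16, 32, 0, 8, 0] -> [0, 0, 16, 32, 8]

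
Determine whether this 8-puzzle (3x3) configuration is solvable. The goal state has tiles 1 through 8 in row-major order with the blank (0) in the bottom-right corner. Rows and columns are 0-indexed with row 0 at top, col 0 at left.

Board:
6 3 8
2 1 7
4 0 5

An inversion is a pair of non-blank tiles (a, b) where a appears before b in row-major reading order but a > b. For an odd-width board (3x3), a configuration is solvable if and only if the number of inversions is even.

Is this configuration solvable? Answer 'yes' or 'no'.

Inversions (pairs i<j in row-major order where tile[i] > tile[j] > 0): 15
15 is odd, so the puzzle is not solvable.

Answer: no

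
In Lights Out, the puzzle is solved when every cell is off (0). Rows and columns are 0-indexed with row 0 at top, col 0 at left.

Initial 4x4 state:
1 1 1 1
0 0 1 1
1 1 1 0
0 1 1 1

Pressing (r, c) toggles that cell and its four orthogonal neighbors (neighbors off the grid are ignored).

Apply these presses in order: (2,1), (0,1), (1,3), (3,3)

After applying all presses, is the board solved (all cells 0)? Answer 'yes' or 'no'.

Answer: yes

Derivation:
After press 1 at (2,1):
1 1 1 1
0 1 1 1
0 0 0 0
0 0 1 1

After press 2 at (0,1):
0 0 0 1
0 0 1 1
0 0 0 0
0 0 1 1

After press 3 at (1,3):
0 0 0 0
0 0 0 0
0 0 0 1
0 0 1 1

After press 4 at (3,3):
0 0 0 0
0 0 0 0
0 0 0 0
0 0 0 0

Lights still on: 0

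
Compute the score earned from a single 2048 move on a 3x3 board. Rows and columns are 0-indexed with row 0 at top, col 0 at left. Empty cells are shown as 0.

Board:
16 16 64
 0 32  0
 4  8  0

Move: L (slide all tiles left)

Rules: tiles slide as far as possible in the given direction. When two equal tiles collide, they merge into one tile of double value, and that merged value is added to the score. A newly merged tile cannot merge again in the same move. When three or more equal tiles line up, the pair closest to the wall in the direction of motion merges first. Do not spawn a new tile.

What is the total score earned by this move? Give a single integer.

Answer: 32

Derivation:
Slide left:
row 0: [16, 16, 64] -> [32, 64, 0]  score +32 (running 32)
row 1: [0, 32, 0] -> [32, 0, 0]  score +0 (running 32)
row 2: [4, 8, 0] -> [4, 8, 0]  score +0 (running 32)
Board after move:
32 64  0
32  0  0
 4  8  0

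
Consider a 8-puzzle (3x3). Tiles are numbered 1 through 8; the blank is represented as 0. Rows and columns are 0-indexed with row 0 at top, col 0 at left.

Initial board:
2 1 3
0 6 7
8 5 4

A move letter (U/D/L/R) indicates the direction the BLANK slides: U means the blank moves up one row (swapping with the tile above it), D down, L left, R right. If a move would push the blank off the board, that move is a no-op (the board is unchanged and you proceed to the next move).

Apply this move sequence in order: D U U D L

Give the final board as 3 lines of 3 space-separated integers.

After move 1 (D):
2 1 3
8 6 7
0 5 4

After move 2 (U):
2 1 3
0 6 7
8 5 4

After move 3 (U):
0 1 3
2 6 7
8 5 4

After move 4 (D):
2 1 3
0 6 7
8 5 4

After move 5 (L):
2 1 3
0 6 7
8 5 4

Answer: 2 1 3
0 6 7
8 5 4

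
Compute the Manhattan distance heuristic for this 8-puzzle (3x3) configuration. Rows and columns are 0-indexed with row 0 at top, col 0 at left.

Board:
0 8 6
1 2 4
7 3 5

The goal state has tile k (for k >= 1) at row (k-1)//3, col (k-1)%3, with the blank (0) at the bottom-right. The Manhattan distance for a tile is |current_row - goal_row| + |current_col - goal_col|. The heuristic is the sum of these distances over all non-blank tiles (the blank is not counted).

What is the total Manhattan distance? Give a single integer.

Tile 8: (0,1)->(2,1) = 2
Tile 6: (0,2)->(1,2) = 1
Tile 1: (1,0)->(0,0) = 1
Tile 2: (1,1)->(0,1) = 1
Tile 4: (1,2)->(1,0) = 2
Tile 7: (2,0)->(2,0) = 0
Tile 3: (2,1)->(0,2) = 3
Tile 5: (2,2)->(1,1) = 2
Sum: 2 + 1 + 1 + 1 + 2 + 0 + 3 + 2 = 12

Answer: 12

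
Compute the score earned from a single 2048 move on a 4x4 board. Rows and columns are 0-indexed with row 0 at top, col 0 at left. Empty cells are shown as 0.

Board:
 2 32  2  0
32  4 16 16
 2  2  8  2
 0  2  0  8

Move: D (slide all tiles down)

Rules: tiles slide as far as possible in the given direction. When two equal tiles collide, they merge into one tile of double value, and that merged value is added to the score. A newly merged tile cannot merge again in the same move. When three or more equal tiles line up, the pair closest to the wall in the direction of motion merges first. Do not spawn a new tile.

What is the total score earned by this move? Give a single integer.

Slide down:
col 0: [2, 32, 2, 0] -> [0, 2, 32, 2]  score +0 (running 0)
col 1: [32, 4, 2, 2] -> [0, 32, 4, 4]  score +4 (running 4)
col 2: [2, 16, 8, 0] -> [0, 2, 16, 8]  score +0 (running 4)
col 3: [0, 16, 2, 8] -> [0, 16, 2, 8]  score +0 (running 4)
Board after move:
 0  0  0  0
 2 32  2 16
32  4 16  2
 2  4  8  8

Answer: 4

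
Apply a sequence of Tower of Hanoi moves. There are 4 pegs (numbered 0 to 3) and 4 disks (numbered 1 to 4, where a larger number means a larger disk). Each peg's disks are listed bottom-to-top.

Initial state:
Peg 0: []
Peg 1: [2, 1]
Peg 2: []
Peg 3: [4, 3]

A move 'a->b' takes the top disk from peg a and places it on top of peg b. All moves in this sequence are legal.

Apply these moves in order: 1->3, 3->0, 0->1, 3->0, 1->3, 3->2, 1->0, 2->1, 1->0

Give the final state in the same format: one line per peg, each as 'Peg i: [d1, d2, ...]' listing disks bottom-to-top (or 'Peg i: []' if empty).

Answer: Peg 0: [3, 2, 1]
Peg 1: []
Peg 2: []
Peg 3: [4]

Derivation:
After move 1 (1->3):
Peg 0: []
Peg 1: [2]
Peg 2: []
Peg 3: [4, 3, 1]

After move 2 (3->0):
Peg 0: [1]
Peg 1: [2]
Peg 2: []
Peg 3: [4, 3]

After move 3 (0->1):
Peg 0: []
Peg 1: [2, 1]
Peg 2: []
Peg 3: [4, 3]

After move 4 (3->0):
Peg 0: [3]
Peg 1: [2, 1]
Peg 2: []
Peg 3: [4]

After move 5 (1->3):
Peg 0: [3]
Peg 1: [2]
Peg 2: []
Peg 3: [4, 1]

After move 6 (3->2):
Peg 0: [3]
Peg 1: [2]
Peg 2: [1]
Peg 3: [4]

After move 7 (1->0):
Peg 0: [3, 2]
Peg 1: []
Peg 2: [1]
Peg 3: [4]

After move 8 (2->1):
Peg 0: [3, 2]
Peg 1: [1]
Peg 2: []
Peg 3: [4]

After move 9 (1->0):
Peg 0: [3, 2, 1]
Peg 1: []
Peg 2: []
Peg 3: [4]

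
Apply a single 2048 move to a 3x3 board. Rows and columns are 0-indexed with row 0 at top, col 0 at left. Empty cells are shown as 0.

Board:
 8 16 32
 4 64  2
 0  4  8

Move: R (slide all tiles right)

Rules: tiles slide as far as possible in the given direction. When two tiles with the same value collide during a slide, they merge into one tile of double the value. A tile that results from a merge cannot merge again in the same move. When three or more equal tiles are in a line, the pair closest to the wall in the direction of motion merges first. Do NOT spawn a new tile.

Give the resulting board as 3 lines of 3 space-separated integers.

Answer:  8 16 32
 4 64  2
 0  4  8

Derivation:
Slide right:
row 0: [8, 16, 32] -> [8, 16, 32]
row 1: [4, 64, 2] -> [4, 64, 2]
row 2: [0, 4, 8] -> [0, 4, 8]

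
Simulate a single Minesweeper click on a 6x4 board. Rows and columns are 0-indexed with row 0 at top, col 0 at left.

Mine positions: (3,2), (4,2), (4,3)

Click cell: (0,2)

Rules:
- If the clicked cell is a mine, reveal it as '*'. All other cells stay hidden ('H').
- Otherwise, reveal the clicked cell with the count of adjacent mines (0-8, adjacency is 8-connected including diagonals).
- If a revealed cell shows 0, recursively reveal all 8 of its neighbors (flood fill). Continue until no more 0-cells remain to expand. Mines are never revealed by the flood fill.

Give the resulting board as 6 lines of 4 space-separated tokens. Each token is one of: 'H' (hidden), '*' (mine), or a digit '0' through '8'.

0 0 0 0
0 0 0 0
0 1 1 1
0 2 H H
0 2 H H
0 1 H H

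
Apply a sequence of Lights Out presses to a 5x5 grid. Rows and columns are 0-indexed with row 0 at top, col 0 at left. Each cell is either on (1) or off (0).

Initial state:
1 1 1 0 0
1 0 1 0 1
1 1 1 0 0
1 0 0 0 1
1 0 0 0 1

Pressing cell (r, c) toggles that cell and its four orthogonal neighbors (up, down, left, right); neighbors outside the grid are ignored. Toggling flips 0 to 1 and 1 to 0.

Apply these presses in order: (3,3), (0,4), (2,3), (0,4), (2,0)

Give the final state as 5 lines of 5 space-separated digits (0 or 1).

Answer: 1 1 1 0 0
0 0 1 1 1
0 0 0 0 1
0 0 1 0 0
1 0 0 1 1

Derivation:
After press 1 at (3,3):
1 1 1 0 0
1 0 1 0 1
1 1 1 1 0
1 0 1 1 0
1 0 0 1 1

After press 2 at (0,4):
1 1 1 1 1
1 0 1 0 0
1 1 1 1 0
1 0 1 1 0
1 0 0 1 1

After press 3 at (2,3):
1 1 1 1 1
1 0 1 1 0
1 1 0 0 1
1 0 1 0 0
1 0 0 1 1

After press 4 at (0,4):
1 1 1 0 0
1 0 1 1 1
1 1 0 0 1
1 0 1 0 0
1 0 0 1 1

After press 5 at (2,0):
1 1 1 0 0
0 0 1 1 1
0 0 0 0 1
0 0 1 0 0
1 0 0 1 1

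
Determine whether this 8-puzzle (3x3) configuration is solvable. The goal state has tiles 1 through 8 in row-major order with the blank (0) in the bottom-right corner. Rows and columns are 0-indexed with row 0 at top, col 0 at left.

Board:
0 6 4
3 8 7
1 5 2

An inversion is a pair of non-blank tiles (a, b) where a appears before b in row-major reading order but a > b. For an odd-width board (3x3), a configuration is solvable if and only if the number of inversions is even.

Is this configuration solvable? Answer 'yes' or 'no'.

Answer: yes

Derivation:
Inversions (pairs i<j in row-major order where tile[i] > tile[j] > 0): 18
18 is even, so the puzzle is solvable.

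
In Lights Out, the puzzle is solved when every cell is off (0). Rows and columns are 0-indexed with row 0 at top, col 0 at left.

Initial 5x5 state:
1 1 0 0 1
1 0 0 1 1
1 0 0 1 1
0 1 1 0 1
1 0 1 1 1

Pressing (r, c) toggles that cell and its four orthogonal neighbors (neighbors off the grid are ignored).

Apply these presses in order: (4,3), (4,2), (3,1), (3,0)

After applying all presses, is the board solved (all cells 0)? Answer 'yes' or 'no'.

Answer: no

Derivation:
After press 1 at (4,3):
1 1 0 0 1
1 0 0 1 1
1 0 0 1 1
0 1 1 1 1
1 0 0 0 0

After press 2 at (4,2):
1 1 0 0 1
1 0 0 1 1
1 0 0 1 1
0 1 0 1 1
1 1 1 1 0

After press 3 at (3,1):
1 1 0 0 1
1 0 0 1 1
1 1 0 1 1
1 0 1 1 1
1 0 1 1 0

After press 4 at (3,0):
1 1 0 0 1
1 0 0 1 1
0 1 0 1 1
0 1 1 1 1
0 0 1 1 0

Lights still on: 15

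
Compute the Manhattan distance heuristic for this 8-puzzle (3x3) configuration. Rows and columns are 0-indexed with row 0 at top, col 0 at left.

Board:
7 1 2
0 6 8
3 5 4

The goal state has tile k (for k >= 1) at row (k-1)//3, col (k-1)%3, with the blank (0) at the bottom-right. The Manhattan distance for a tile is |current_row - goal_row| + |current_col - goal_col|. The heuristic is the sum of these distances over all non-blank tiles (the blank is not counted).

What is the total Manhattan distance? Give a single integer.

Answer: 15

Derivation:
Tile 7: at (0,0), goal (2,0), distance |0-2|+|0-0| = 2
Tile 1: at (0,1), goal (0,0), distance |0-0|+|1-0| = 1
Tile 2: at (0,2), goal (0,1), distance |0-0|+|2-1| = 1
Tile 6: at (1,1), goal (1,2), distance |1-1|+|1-2| = 1
Tile 8: at (1,2), goal (2,1), distance |1-2|+|2-1| = 2
Tile 3: at (2,0), goal (0,2), distance |2-0|+|0-2| = 4
Tile 5: at (2,1), goal (1,1), distance |2-1|+|1-1| = 1
Tile 4: at (2,2), goal (1,0), distance |2-1|+|2-0| = 3
Sum: 2 + 1 + 1 + 1 + 2 + 4 + 1 + 3 = 15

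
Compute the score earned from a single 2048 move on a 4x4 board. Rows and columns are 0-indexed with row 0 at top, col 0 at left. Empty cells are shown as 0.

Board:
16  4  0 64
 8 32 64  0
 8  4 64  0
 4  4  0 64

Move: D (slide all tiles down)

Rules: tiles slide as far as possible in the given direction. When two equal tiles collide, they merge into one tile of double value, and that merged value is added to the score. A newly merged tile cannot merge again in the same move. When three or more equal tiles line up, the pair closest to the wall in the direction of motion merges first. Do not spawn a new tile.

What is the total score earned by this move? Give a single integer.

Slide down:
col 0: [16, 8, 8, 4] -> [0, 16, 16, 4]  score +16 (running 16)
col 1: [4, 32, 4, 4] -> [0, 4, 32, 8]  score +8 (running 24)
col 2: [0, 64, 64, 0] -> [0, 0, 0, 128]  score +128 (running 152)
col 3: [64, 0, 0, 64] -> [0, 0, 0, 128]  score +128 (running 280)
Board after move:
  0   0   0   0
 16   4   0   0
 16  32   0   0
  4   8 128 128

Answer: 280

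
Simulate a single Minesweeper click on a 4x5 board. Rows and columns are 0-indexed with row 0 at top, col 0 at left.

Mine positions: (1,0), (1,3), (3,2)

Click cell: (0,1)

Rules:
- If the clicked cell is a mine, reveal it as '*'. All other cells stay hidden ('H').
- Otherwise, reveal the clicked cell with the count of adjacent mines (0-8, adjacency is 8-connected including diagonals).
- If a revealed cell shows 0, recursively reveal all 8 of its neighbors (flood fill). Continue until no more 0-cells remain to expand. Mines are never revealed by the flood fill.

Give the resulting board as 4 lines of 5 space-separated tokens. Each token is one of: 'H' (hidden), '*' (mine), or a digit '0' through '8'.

H 1 H H H
H H H H H
H H H H H
H H H H H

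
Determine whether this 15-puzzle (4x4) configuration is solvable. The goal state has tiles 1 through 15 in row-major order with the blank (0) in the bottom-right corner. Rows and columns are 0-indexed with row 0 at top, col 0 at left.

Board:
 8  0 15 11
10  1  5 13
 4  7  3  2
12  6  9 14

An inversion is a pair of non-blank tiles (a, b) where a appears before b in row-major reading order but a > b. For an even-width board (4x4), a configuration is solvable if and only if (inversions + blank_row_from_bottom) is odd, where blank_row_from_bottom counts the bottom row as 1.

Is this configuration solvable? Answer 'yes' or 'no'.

Inversions: 55
Blank is in row 0 (0-indexed from top), which is row 4 counting from the bottom (bottom = 1).
55 + 4 = 59, which is odd, so the puzzle is solvable.

Answer: yes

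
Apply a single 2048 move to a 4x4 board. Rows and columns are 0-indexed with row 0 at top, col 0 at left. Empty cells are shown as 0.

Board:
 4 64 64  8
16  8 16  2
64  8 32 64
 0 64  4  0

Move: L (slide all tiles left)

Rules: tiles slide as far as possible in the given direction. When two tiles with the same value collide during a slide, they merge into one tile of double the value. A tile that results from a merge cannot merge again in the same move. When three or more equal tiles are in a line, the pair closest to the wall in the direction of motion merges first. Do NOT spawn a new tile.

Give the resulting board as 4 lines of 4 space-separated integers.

Slide left:
row 0: [4, 64, 64, 8] -> [4, 128, 8, 0]
row 1: [16, 8, 16, 2] -> [16, 8, 16, 2]
row 2: [64, 8, 32, 64] -> [64, 8, 32, 64]
row 3: [0, 64, 4, 0] -> [64, 4, 0, 0]

Answer:   4 128   8   0
 16   8  16   2
 64   8  32  64
 64   4   0   0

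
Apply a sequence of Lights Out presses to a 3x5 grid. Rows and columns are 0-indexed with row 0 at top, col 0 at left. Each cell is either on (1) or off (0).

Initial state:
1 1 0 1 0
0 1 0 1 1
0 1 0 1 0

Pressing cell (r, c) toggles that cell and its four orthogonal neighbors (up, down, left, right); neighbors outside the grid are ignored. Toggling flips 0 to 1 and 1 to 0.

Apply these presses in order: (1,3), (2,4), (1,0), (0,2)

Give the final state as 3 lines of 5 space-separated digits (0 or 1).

Answer: 0 0 1 1 0
1 0 0 0 1
1 1 0 1 1

Derivation:
After press 1 at (1,3):
1 1 0 0 0
0 1 1 0 0
0 1 0 0 0

After press 2 at (2,4):
1 1 0 0 0
0 1 1 0 1
0 1 0 1 1

After press 3 at (1,0):
0 1 0 0 0
1 0 1 0 1
1 1 0 1 1

After press 4 at (0,2):
0 0 1 1 0
1 0 0 0 1
1 1 0 1 1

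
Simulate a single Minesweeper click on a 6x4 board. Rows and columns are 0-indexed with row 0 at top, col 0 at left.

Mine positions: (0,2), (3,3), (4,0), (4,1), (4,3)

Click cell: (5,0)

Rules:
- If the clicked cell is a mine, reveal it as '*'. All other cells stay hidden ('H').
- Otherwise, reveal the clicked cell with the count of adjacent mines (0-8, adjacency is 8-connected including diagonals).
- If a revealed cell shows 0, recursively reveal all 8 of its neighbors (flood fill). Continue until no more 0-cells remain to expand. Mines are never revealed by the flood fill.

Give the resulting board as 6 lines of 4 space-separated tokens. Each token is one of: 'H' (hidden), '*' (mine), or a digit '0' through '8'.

H H H H
H H H H
H H H H
H H H H
H H H H
2 H H H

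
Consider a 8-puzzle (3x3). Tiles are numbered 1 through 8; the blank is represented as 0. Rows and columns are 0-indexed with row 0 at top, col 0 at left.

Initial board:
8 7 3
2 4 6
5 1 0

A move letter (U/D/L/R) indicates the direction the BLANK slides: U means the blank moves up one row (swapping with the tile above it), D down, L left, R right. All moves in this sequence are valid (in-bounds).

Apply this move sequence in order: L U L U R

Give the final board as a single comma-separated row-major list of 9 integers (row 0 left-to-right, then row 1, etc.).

After move 1 (L):
8 7 3
2 4 6
5 0 1

After move 2 (U):
8 7 3
2 0 6
5 4 1

After move 3 (L):
8 7 3
0 2 6
5 4 1

After move 4 (U):
0 7 3
8 2 6
5 4 1

After move 5 (R):
7 0 3
8 2 6
5 4 1

Answer: 7, 0, 3, 8, 2, 6, 5, 4, 1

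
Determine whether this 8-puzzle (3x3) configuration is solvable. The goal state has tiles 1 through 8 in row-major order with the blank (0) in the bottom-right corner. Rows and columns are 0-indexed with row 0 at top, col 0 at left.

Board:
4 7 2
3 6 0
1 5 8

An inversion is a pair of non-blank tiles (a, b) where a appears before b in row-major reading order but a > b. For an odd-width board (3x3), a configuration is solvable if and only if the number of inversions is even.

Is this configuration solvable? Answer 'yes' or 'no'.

Answer: yes

Derivation:
Inversions (pairs i<j in row-major order where tile[i] > tile[j] > 0): 12
12 is even, so the puzzle is solvable.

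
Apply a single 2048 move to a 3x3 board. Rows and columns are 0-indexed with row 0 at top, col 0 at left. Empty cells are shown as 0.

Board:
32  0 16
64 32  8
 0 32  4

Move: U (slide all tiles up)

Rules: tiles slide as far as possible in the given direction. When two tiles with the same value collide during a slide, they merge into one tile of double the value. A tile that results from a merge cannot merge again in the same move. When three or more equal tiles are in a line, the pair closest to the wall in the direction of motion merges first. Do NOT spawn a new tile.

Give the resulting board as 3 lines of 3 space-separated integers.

Slide up:
col 0: [32, 64, 0] -> [32, 64, 0]
col 1: [0, 32, 32] -> [64, 0, 0]
col 2: [16, 8, 4] -> [16, 8, 4]

Answer: 32 64 16
64  0  8
 0  0  4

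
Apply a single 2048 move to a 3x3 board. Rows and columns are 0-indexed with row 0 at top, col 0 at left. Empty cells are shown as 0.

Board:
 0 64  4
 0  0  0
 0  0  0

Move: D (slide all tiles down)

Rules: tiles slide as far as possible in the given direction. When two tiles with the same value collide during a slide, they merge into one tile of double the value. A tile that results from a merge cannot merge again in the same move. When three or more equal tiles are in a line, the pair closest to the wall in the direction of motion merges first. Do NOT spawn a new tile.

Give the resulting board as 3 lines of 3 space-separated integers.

Answer:  0  0  0
 0  0  0
 0 64  4

Derivation:
Slide down:
col 0: [0, 0, 0] -> [0, 0, 0]
col 1: [64, 0, 0] -> [0, 0, 64]
col 2: [4, 0, 0] -> [0, 0, 4]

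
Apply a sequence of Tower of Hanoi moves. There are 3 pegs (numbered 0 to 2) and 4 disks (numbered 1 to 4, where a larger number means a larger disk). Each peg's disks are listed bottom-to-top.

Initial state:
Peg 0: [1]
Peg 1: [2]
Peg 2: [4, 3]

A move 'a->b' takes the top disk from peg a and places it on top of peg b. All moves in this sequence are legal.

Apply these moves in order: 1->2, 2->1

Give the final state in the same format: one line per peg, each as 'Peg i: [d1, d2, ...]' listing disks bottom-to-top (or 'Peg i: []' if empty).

Answer: Peg 0: [1]
Peg 1: [2]
Peg 2: [4, 3]

Derivation:
After move 1 (1->2):
Peg 0: [1]
Peg 1: []
Peg 2: [4, 3, 2]

After move 2 (2->1):
Peg 0: [1]
Peg 1: [2]
Peg 2: [4, 3]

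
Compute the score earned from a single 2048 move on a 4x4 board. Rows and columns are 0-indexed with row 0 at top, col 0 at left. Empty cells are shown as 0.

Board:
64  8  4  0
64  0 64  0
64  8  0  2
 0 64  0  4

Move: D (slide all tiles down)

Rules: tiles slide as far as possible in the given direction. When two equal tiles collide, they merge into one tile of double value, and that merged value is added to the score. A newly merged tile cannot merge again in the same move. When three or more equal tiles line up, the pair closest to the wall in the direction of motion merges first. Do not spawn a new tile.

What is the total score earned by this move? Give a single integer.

Slide down:
col 0: [64, 64, 64, 0] -> [0, 0, 64, 128]  score +128 (running 128)
col 1: [8, 0, 8, 64] -> [0, 0, 16, 64]  score +16 (running 144)
col 2: [4, 64, 0, 0] -> [0, 0, 4, 64]  score +0 (running 144)
col 3: [0, 0, 2, 4] -> [0, 0, 2, 4]  score +0 (running 144)
Board after move:
  0   0   0   0
  0   0   0   0
 64  16   4   2
128  64  64   4

Answer: 144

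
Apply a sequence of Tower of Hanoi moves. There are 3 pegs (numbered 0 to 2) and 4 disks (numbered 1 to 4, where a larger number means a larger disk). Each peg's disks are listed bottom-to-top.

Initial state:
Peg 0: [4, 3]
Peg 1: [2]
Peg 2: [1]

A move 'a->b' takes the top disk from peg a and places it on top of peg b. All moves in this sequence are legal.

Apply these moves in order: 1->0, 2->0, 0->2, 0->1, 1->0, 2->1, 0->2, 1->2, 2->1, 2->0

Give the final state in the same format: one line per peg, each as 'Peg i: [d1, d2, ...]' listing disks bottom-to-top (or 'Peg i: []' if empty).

Answer: Peg 0: [4, 3, 2]
Peg 1: [1]
Peg 2: []

Derivation:
After move 1 (1->0):
Peg 0: [4, 3, 2]
Peg 1: []
Peg 2: [1]

After move 2 (2->0):
Peg 0: [4, 3, 2, 1]
Peg 1: []
Peg 2: []

After move 3 (0->2):
Peg 0: [4, 3, 2]
Peg 1: []
Peg 2: [1]

After move 4 (0->1):
Peg 0: [4, 3]
Peg 1: [2]
Peg 2: [1]

After move 5 (1->0):
Peg 0: [4, 3, 2]
Peg 1: []
Peg 2: [1]

After move 6 (2->1):
Peg 0: [4, 3, 2]
Peg 1: [1]
Peg 2: []

After move 7 (0->2):
Peg 0: [4, 3]
Peg 1: [1]
Peg 2: [2]

After move 8 (1->2):
Peg 0: [4, 3]
Peg 1: []
Peg 2: [2, 1]

After move 9 (2->1):
Peg 0: [4, 3]
Peg 1: [1]
Peg 2: [2]

After move 10 (2->0):
Peg 0: [4, 3, 2]
Peg 1: [1]
Peg 2: []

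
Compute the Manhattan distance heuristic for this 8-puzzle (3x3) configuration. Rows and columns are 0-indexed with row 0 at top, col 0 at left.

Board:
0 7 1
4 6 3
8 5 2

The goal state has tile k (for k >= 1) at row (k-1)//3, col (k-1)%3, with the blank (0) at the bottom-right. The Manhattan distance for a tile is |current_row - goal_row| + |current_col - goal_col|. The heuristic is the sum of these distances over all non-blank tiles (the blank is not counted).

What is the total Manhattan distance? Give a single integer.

Tile 7: (0,1)->(2,0) = 3
Tile 1: (0,2)->(0,0) = 2
Tile 4: (1,0)->(1,0) = 0
Tile 6: (1,1)->(1,2) = 1
Tile 3: (1,2)->(0,2) = 1
Tile 8: (2,0)->(2,1) = 1
Tile 5: (2,1)->(1,1) = 1
Tile 2: (2,2)->(0,1) = 3
Sum: 3 + 2 + 0 + 1 + 1 + 1 + 1 + 3 = 12

Answer: 12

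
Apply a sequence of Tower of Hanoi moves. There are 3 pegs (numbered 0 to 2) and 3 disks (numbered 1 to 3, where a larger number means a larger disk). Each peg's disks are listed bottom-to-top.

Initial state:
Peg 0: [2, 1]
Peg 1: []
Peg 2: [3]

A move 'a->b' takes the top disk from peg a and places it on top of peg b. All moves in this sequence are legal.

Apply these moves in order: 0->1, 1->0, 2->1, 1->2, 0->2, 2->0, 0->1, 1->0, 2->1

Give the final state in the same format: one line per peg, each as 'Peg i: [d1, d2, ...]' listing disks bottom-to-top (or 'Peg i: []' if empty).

Answer: Peg 0: [2, 1]
Peg 1: [3]
Peg 2: []

Derivation:
After move 1 (0->1):
Peg 0: [2]
Peg 1: [1]
Peg 2: [3]

After move 2 (1->0):
Peg 0: [2, 1]
Peg 1: []
Peg 2: [3]

After move 3 (2->1):
Peg 0: [2, 1]
Peg 1: [3]
Peg 2: []

After move 4 (1->2):
Peg 0: [2, 1]
Peg 1: []
Peg 2: [3]

After move 5 (0->2):
Peg 0: [2]
Peg 1: []
Peg 2: [3, 1]

After move 6 (2->0):
Peg 0: [2, 1]
Peg 1: []
Peg 2: [3]

After move 7 (0->1):
Peg 0: [2]
Peg 1: [1]
Peg 2: [3]

After move 8 (1->0):
Peg 0: [2, 1]
Peg 1: []
Peg 2: [3]

After move 9 (2->1):
Peg 0: [2, 1]
Peg 1: [3]
Peg 2: []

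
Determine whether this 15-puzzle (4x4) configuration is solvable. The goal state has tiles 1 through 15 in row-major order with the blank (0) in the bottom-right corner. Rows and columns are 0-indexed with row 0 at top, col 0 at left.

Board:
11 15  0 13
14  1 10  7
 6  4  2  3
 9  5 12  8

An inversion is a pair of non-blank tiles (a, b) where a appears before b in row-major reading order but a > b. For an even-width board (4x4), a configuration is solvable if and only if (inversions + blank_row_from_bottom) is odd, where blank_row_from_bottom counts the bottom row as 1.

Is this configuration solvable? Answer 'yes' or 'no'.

Answer: yes

Derivation:
Inversions: 67
Blank is in row 0 (0-indexed from top), which is row 4 counting from the bottom (bottom = 1).
67 + 4 = 71, which is odd, so the puzzle is solvable.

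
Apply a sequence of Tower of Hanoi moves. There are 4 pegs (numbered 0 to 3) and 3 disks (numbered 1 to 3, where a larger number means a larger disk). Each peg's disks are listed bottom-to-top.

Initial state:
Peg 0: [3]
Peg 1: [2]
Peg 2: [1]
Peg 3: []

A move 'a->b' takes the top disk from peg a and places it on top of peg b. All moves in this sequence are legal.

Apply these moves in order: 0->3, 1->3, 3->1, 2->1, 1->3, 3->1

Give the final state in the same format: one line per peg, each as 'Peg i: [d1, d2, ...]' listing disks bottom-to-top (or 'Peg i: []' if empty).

After move 1 (0->3):
Peg 0: []
Peg 1: [2]
Peg 2: [1]
Peg 3: [3]

After move 2 (1->3):
Peg 0: []
Peg 1: []
Peg 2: [1]
Peg 3: [3, 2]

After move 3 (3->1):
Peg 0: []
Peg 1: [2]
Peg 2: [1]
Peg 3: [3]

After move 4 (2->1):
Peg 0: []
Peg 1: [2, 1]
Peg 2: []
Peg 3: [3]

After move 5 (1->3):
Peg 0: []
Peg 1: [2]
Peg 2: []
Peg 3: [3, 1]

After move 6 (3->1):
Peg 0: []
Peg 1: [2, 1]
Peg 2: []
Peg 3: [3]

Answer: Peg 0: []
Peg 1: [2, 1]
Peg 2: []
Peg 3: [3]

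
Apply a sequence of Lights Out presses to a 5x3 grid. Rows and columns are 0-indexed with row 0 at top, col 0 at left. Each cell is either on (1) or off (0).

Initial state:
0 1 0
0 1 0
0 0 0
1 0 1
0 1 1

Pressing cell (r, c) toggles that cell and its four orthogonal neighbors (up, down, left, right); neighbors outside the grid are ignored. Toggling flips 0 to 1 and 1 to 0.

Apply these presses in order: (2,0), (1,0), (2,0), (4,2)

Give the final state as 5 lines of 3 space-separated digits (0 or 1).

After press 1 at (2,0):
0 1 0
1 1 0
1 1 0
0 0 1
0 1 1

After press 2 at (1,0):
1 1 0
0 0 0
0 1 0
0 0 1
0 1 1

After press 3 at (2,0):
1 1 0
1 0 0
1 0 0
1 0 1
0 1 1

After press 4 at (4,2):
1 1 0
1 0 0
1 0 0
1 0 0
0 0 0

Answer: 1 1 0
1 0 0
1 0 0
1 0 0
0 0 0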